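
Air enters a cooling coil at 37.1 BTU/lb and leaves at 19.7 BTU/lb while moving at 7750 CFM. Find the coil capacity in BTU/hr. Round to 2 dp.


Q = 4.5 * 7750 * (37.1 - 19.7) = 606825.00 BTU/hr

606825.00 BTU/hr


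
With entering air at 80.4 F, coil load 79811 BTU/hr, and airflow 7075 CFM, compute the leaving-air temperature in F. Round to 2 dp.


dT = 79811/(1.08*7075) = 10.4451
T_leave = 80.4 - 10.4451 = 69.95 F

69.95 F


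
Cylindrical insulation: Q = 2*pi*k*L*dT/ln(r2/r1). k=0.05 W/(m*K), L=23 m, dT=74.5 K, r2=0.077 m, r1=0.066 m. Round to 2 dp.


Q = 2*pi*0.05*23*74.5/ln(0.077/0.066) = 3492.11 W

3492.11 W


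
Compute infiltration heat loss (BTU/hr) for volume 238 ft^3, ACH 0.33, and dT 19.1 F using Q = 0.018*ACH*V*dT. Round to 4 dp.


Q = 0.018 * 0.33 * 238 * 19.1 = 27.0021 BTU/hr

27.0021 BTU/hr


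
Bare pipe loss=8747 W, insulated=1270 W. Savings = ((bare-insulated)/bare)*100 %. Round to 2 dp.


Savings = ((8747-1270)/8747)*100 = 85.48 %

85.48 %


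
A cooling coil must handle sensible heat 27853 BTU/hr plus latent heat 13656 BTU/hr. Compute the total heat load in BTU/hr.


Qt = 27853 + 13656 = 41509 BTU/hr

41509 BTU/hr


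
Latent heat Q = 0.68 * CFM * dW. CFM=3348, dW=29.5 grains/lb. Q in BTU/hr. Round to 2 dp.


Q = 0.68 * 3348 * 29.5 = 67160.88 BTU/hr

67160.88 BTU/hr


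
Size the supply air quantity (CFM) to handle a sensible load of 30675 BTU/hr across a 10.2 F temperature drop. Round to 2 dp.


CFM = 30675 / (1.08 * 10.2) = 2784.59

2784.59 CFM


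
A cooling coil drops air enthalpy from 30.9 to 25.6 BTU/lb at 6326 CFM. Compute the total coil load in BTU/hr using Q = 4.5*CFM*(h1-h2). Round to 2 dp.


Q = 4.5 * 6326 * (30.9 - 25.6) = 150875.10 BTU/hr

150875.10 BTU/hr


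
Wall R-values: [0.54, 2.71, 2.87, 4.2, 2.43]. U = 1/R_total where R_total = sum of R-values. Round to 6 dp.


R_total = 0.54 + 2.71 + 2.87 + 4.2 + 2.43 = 12.75
U = 1/12.75 = 0.078431

0.078431


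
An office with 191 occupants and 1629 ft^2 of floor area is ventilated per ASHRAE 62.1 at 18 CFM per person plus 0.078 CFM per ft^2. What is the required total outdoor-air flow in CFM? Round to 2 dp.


Total = 191*18 + 1629*0.078 = 3565.06 CFM

3565.06 CFM


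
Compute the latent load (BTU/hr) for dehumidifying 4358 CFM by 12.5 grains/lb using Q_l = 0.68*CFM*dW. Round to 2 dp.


Q = 0.68 * 4358 * 12.5 = 37043.00 BTU/hr

37043.00 BTU/hr


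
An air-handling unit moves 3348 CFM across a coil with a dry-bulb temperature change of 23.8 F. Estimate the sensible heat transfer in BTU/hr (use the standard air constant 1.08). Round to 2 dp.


Q = 1.08 * 3348 * 23.8 = 86056.99 BTU/hr

86056.99 BTU/hr


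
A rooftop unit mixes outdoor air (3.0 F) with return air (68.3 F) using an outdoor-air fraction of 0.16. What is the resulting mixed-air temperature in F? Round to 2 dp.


T_mix = 0.16*3.0 + 0.84*68.3 = 57.85 F

57.85 F


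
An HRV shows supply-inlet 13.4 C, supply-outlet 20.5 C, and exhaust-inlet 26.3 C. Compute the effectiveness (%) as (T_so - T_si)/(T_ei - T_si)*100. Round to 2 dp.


eff = (20.5-13.4)/(26.3-13.4)*100 = 55.04 %

55.04 %


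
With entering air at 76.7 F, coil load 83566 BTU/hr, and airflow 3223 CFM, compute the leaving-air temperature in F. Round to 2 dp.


dT = 83566/(1.08*3223) = 24.0074
T_leave = 76.7 - 24.0074 = 52.69 F

52.69 F


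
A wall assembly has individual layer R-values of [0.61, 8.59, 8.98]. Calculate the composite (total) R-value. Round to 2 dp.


R_total = 0.61 + 8.59 + 8.98 = 18.18

18.18


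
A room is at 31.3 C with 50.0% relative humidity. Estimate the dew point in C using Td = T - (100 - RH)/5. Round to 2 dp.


Td = 31.3 - (100-50.0)/5 = 21.30 C

21.30 C


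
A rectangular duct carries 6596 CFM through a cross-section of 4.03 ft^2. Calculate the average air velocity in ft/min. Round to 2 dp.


V = 6596 / 4.03 = 1636.72 ft/min

1636.72 ft/min


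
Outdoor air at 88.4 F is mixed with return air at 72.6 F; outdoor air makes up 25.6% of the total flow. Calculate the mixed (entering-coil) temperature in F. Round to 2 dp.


T_mix = 72.6 + (25.6/100)*(88.4-72.6) = 76.64 F

76.64 F


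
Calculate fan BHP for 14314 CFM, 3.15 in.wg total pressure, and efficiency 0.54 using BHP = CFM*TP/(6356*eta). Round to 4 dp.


BHP = 14314 * 3.15 / (6356 * 0.54) = 13.1369 hp

13.1369 hp


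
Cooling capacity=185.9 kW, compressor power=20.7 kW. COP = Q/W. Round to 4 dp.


COP = 185.9 / 20.7 = 8.9807

8.9807


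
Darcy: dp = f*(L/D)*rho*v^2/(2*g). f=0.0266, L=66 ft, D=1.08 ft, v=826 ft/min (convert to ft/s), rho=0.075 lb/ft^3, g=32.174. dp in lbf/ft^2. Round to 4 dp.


v_fps = 826/60 = 13.7667 ft/s
dp = 0.0266*(66/1.08)*0.075*13.7667^2/(2*32.174) = 0.3591 lbf/ft^2

0.3591 lbf/ft^2


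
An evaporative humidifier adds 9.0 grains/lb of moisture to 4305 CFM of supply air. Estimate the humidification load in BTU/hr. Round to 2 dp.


Q = 0.68 * 4305 * 9.0 = 26346.60 BTU/hr

26346.60 BTU/hr


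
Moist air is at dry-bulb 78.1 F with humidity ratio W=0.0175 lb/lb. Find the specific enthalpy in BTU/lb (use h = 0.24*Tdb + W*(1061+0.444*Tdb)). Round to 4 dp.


h = 0.24*78.1 + 0.0175*(1061+0.444*78.1) = 37.9183 BTU/lb

37.9183 BTU/lb


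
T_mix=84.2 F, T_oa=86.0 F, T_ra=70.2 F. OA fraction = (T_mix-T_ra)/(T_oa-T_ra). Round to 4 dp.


frac = (84.2 - 70.2) / (86.0 - 70.2) = 0.8861

0.8861


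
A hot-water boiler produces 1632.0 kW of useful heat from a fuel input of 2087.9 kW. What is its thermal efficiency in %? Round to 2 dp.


eta = (1632.0/2087.9)*100 = 78.16 %

78.16 %


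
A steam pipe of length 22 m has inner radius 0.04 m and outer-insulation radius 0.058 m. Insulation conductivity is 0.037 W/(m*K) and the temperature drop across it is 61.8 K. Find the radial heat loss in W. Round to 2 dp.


Q = 2*pi*0.037*22*61.8/ln(0.058/0.04) = 850.67 W

850.67 W


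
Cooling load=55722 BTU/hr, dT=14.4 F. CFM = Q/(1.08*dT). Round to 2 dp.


CFM = 55722 / (1.08 * 14.4) = 3582.95

3582.95 CFM


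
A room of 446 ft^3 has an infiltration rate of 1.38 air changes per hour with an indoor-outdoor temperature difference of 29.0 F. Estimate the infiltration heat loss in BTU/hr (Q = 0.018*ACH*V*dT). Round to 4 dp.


Q = 0.018 * 1.38 * 446 * 29.0 = 321.2806 BTU/hr

321.2806 BTU/hr


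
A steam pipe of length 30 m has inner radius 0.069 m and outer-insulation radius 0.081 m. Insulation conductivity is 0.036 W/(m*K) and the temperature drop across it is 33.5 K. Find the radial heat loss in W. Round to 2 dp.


Q = 2*pi*0.036*30*33.5/ln(0.081/0.069) = 1417.75 W

1417.75 W


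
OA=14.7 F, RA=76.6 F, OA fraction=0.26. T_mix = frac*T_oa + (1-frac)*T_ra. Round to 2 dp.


T_mix = 0.26*14.7 + 0.74*76.6 = 60.51 F

60.51 F


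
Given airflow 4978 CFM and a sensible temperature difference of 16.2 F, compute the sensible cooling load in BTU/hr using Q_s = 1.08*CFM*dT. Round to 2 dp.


Q = 1.08 * 4978 * 16.2 = 87095.09 BTU/hr

87095.09 BTU/hr


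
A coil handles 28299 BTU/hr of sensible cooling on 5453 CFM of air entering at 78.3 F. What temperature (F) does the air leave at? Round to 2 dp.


dT = 28299/(1.08*5453) = 4.8052
T_leave = 78.3 - 4.8052 = 73.49 F

73.49 F


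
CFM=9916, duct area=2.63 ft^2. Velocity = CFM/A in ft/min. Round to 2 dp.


V = 9916 / 2.63 = 3770.34 ft/min

3770.34 ft/min


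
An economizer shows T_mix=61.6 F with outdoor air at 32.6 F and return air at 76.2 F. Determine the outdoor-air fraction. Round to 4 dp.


frac = (61.6 - 76.2) / (32.6 - 76.2) = 0.3349

0.3349


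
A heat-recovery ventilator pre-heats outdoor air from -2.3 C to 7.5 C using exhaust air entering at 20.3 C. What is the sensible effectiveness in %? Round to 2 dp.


eff = (7.5-(-2.3))/(20.3-(-2.3))*100 = 43.36 %

43.36 %


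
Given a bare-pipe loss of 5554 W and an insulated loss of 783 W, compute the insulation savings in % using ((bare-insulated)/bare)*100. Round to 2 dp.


Savings = ((5554-783)/5554)*100 = 85.90 %

85.90 %


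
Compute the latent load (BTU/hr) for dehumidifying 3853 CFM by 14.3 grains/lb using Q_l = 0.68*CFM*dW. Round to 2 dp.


Q = 0.68 * 3853 * 14.3 = 37466.57 BTU/hr

37466.57 BTU/hr


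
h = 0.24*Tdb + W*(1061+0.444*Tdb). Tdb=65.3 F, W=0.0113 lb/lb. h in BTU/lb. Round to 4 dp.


h = 0.24*65.3 + 0.0113*(1061+0.444*65.3) = 27.9889 BTU/lb

27.9889 BTU/lb


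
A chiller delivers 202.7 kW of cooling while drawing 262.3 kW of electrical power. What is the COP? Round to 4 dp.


COP = 202.7 / 262.3 = 0.7728

0.7728


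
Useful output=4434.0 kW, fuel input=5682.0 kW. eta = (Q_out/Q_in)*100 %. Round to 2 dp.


eta = (4434.0/5682.0)*100 = 78.04 %

78.04 %


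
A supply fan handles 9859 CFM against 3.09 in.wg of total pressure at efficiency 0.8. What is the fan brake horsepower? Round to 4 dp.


BHP = 9859 * 3.09 / (6356 * 0.8) = 5.9913 hp

5.9913 hp


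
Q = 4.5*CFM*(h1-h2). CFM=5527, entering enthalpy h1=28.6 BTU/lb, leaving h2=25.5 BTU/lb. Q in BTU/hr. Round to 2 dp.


Q = 4.5 * 5527 * (28.6 - 25.5) = 77101.65 BTU/hr

77101.65 BTU/hr


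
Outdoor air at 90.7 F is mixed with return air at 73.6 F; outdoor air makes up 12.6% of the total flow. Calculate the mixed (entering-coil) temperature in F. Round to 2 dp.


T_mix = 73.6 + (12.6/100)*(90.7-73.6) = 75.75 F

75.75 F


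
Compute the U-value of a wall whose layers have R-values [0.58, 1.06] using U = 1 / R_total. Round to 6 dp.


R_total = 0.58 + 1.06 = 1.64
U = 1/1.64 = 0.609756

0.609756


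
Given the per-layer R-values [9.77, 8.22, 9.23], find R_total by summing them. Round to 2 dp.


R_total = 9.77 + 8.22 + 9.23 = 27.22

27.22


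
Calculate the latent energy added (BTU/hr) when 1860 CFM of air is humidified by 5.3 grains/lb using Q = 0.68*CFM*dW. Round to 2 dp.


Q = 0.68 * 1860 * 5.3 = 6703.44 BTU/hr

6703.44 BTU/hr


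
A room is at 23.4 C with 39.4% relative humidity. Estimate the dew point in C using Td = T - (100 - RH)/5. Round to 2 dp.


Td = 23.4 - (100-39.4)/5 = 11.28 C

11.28 C


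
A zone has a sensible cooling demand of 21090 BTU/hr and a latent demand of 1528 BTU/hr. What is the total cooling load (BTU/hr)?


Qt = 21090 + 1528 = 22618 BTU/hr

22618 BTU/hr


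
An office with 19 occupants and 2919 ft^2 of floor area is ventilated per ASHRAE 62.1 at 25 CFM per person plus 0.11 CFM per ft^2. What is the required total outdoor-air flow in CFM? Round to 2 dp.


Total = 19*25 + 2919*0.11 = 796.09 CFM

796.09 CFM


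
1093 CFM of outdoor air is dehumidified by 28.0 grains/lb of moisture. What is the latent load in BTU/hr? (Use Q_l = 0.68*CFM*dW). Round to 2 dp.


Q = 0.68 * 1093 * 28.0 = 20810.72 BTU/hr

20810.72 BTU/hr


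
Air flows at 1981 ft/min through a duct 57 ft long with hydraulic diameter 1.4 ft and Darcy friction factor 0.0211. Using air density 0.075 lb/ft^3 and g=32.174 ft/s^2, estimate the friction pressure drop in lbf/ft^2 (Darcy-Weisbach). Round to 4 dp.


v_fps = 1981/60 = 33.0167 ft/s
dp = 0.0211*(57/1.4)*0.075*33.0167^2/(2*32.174) = 1.0915 lbf/ft^2

1.0915 lbf/ft^2


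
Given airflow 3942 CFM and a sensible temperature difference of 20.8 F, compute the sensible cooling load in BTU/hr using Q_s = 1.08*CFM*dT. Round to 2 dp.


Q = 1.08 * 3942 * 20.8 = 88553.09 BTU/hr

88553.09 BTU/hr


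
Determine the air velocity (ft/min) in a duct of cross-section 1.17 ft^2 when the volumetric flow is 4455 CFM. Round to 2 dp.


V = 4455 / 1.17 = 3807.69 ft/min

3807.69 ft/min


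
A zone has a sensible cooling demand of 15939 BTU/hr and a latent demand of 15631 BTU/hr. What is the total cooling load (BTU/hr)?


Qt = 15939 + 15631 = 31570 BTU/hr

31570 BTU/hr


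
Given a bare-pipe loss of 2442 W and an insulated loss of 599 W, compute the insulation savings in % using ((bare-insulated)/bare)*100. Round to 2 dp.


Savings = ((2442-599)/2442)*100 = 75.47 %

75.47 %


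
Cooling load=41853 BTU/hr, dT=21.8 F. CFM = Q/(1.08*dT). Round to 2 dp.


CFM = 41853 / (1.08 * 21.8) = 1777.65

1777.65 CFM


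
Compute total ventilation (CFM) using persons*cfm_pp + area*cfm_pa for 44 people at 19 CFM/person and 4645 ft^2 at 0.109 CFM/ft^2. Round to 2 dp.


Total = 44*19 + 4645*0.109 = 1342.31 CFM

1342.31 CFM


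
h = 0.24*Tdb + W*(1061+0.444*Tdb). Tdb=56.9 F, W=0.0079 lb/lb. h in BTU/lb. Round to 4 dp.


h = 0.24*56.9 + 0.0079*(1061+0.444*56.9) = 22.2375 BTU/lb

22.2375 BTU/lb


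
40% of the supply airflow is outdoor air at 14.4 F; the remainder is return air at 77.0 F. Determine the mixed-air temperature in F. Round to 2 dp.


T_mix = 0.4*14.4 + 0.6*77.0 = 51.96 F

51.96 F


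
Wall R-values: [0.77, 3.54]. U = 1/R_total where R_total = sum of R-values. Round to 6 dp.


R_total = 0.77 + 3.54 = 4.31
U = 1/4.31 = 0.232019

0.232019


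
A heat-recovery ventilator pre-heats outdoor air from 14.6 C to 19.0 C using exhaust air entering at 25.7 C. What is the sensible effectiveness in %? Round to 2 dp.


eff = (19.0-14.6)/(25.7-14.6)*100 = 39.64 %

39.64 %


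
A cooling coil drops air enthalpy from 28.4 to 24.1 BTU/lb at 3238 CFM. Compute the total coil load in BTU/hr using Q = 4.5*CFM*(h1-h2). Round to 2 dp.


Q = 4.5 * 3238 * (28.4 - 24.1) = 62655.30 BTU/hr

62655.30 BTU/hr


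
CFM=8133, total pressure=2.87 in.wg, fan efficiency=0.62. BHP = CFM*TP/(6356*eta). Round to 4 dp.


BHP = 8133 * 2.87 / (6356 * 0.62) = 5.9232 hp

5.9232 hp


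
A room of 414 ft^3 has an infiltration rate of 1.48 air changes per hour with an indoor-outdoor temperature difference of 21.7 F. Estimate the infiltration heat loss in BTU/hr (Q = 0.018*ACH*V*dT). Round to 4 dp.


Q = 0.018 * 1.48 * 414 * 21.7 = 239.3284 BTU/hr

239.3284 BTU/hr


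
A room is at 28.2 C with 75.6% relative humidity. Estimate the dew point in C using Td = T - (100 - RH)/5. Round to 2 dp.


Td = 28.2 - (100-75.6)/5 = 23.32 C

23.32 C


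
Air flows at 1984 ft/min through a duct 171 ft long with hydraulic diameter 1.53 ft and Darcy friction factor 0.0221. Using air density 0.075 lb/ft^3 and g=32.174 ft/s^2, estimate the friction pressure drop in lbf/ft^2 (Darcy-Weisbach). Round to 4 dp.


v_fps = 1984/60 = 33.0667 ft/s
dp = 0.0221*(171/1.53)*0.075*33.0667^2/(2*32.174) = 3.1478 lbf/ft^2

3.1478 lbf/ft^2


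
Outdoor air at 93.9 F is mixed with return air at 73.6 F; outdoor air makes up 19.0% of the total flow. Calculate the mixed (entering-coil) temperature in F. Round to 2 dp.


T_mix = 73.6 + (19.0/100)*(93.9-73.6) = 77.46 F

77.46 F


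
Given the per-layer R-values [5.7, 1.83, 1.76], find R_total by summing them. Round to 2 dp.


R_total = 5.7 + 1.83 + 1.76 = 9.29

9.29


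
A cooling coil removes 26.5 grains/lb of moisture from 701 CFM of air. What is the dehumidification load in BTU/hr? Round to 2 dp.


Q = 0.68 * 701 * 26.5 = 12632.02 BTU/hr

12632.02 BTU/hr


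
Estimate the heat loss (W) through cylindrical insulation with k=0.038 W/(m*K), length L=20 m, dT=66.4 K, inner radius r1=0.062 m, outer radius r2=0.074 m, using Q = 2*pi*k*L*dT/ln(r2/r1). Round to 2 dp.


Q = 2*pi*0.038*20*66.4/ln(0.074/0.062) = 1792.08 W

1792.08 W


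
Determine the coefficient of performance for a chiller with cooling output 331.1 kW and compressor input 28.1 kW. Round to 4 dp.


COP = 331.1 / 28.1 = 11.7829

11.7829


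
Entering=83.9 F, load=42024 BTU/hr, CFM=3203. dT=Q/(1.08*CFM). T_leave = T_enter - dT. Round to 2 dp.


dT = 42024/(1.08*3203) = 12.1483
T_leave = 83.9 - 12.1483 = 71.75 F

71.75 F


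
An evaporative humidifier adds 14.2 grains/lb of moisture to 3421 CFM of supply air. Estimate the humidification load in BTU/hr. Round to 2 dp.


Q = 0.68 * 3421 * 14.2 = 33033.18 BTU/hr

33033.18 BTU/hr


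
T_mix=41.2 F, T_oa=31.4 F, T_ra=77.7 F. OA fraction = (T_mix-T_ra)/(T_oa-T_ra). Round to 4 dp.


frac = (41.2 - 77.7) / (31.4 - 77.7) = 0.7883

0.7883


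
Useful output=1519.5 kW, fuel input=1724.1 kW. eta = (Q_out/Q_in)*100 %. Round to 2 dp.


eta = (1519.5/1724.1)*100 = 88.13 %

88.13 %


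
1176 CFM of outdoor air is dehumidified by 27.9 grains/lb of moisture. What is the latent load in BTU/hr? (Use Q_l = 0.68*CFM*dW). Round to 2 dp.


Q = 0.68 * 1176 * 27.9 = 22311.07 BTU/hr

22311.07 BTU/hr


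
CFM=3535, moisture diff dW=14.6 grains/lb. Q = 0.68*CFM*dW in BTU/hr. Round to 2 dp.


Q = 0.68 * 3535 * 14.6 = 35095.48 BTU/hr

35095.48 BTU/hr


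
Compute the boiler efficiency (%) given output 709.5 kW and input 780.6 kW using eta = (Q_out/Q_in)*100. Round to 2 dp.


eta = (709.5/780.6)*100 = 90.89 %

90.89 %


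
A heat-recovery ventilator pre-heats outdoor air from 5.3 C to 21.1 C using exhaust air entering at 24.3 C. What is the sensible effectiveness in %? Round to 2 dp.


eff = (21.1-5.3)/(24.3-5.3)*100 = 83.16 %

83.16 %


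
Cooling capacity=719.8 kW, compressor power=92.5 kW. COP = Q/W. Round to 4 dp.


COP = 719.8 / 92.5 = 7.7816

7.7816


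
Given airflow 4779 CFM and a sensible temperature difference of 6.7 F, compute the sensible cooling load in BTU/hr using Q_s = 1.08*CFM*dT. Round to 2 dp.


Q = 1.08 * 4779 * 6.7 = 34580.84 BTU/hr

34580.84 BTU/hr


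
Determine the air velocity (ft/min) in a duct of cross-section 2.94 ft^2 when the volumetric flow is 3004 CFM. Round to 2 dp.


V = 3004 / 2.94 = 1021.77 ft/min

1021.77 ft/min


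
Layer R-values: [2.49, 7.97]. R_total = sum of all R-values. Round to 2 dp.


R_total = 2.49 + 7.97 = 10.46

10.46


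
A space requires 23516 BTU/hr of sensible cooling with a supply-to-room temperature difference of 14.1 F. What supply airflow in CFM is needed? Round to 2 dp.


CFM = 23516 / (1.08 * 14.1) = 1544.26

1544.26 CFM


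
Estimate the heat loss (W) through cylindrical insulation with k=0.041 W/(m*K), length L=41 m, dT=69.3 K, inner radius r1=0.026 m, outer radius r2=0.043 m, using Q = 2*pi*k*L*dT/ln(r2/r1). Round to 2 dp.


Q = 2*pi*0.041*41*69.3/ln(0.043/0.026) = 1454.87 W

1454.87 W


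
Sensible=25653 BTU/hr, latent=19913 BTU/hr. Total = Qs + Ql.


Qt = 25653 + 19913 = 45566 BTU/hr

45566 BTU/hr


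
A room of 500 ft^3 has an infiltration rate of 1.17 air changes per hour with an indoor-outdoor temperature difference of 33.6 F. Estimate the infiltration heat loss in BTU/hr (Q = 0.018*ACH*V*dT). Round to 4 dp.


Q = 0.018 * 1.17 * 500 * 33.6 = 353.8080 BTU/hr

353.8080 BTU/hr


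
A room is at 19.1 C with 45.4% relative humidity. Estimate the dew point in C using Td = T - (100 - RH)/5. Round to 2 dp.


Td = 19.1 - (100-45.4)/5 = 8.18 C

8.18 C


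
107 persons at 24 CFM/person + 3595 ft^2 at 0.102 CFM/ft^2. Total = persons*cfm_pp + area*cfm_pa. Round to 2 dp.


Total = 107*24 + 3595*0.102 = 2934.69 CFM

2934.69 CFM


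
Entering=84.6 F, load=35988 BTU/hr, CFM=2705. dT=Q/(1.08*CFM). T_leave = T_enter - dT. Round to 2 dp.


dT = 35988/(1.08*2705) = 12.3188
T_leave = 84.6 - 12.3188 = 72.28 F

72.28 F


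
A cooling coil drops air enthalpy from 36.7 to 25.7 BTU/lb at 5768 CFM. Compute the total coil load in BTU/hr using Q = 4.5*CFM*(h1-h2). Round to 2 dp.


Q = 4.5 * 5768 * (36.7 - 25.7) = 285516.00 BTU/hr

285516.00 BTU/hr


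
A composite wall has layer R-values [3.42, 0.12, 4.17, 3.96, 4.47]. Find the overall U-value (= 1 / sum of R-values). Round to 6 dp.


R_total = 3.42 + 0.12 + 4.17 + 3.96 + 4.47 = 16.14
U = 1/16.14 = 0.061958

0.061958


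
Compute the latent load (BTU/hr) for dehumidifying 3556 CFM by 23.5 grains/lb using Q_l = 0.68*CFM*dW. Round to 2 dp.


Q = 0.68 * 3556 * 23.5 = 56824.88 BTU/hr

56824.88 BTU/hr


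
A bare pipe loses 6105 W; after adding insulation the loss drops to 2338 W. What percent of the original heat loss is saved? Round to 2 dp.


Savings = ((6105-2338)/6105)*100 = 61.70 %

61.70 %


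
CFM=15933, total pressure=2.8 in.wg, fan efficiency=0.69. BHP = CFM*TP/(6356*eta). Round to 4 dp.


BHP = 15933 * 2.8 / (6356 * 0.69) = 10.1724 hp

10.1724 hp


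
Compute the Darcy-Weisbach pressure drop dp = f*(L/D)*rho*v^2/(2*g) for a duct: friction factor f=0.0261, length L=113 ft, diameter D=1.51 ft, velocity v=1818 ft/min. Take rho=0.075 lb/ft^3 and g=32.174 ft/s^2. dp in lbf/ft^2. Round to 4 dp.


v_fps = 1818/60 = 30.3 ft/s
dp = 0.0261*(113/1.51)*0.075*30.3^2/(2*32.174) = 2.0900 lbf/ft^2

2.0900 lbf/ft^2


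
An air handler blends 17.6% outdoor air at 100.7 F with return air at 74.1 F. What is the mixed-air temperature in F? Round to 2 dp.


T_mix = 74.1 + (17.6/100)*(100.7-74.1) = 78.78 F

78.78 F


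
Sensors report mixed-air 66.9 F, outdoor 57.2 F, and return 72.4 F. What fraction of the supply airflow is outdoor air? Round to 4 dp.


frac = (66.9 - 72.4) / (57.2 - 72.4) = 0.3618

0.3618


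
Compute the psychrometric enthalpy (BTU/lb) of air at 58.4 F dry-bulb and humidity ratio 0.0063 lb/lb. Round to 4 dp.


h = 0.24*58.4 + 0.0063*(1061+0.444*58.4) = 20.8637 BTU/lb

20.8637 BTU/lb


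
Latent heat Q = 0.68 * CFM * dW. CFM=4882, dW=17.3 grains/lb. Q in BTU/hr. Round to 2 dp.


Q = 0.68 * 4882 * 17.3 = 57431.85 BTU/hr

57431.85 BTU/hr


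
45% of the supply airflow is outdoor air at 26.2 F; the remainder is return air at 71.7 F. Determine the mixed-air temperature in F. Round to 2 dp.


T_mix = 0.45*26.2 + 0.55*71.7 = 51.23 F

51.23 F


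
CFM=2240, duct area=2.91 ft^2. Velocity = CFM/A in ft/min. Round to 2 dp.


V = 2240 / 2.91 = 769.76 ft/min

769.76 ft/min


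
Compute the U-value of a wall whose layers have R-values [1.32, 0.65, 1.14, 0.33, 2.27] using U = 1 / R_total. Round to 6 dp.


R_total = 1.32 + 0.65 + 1.14 + 0.33 + 2.27 = 5.71
U = 1/5.71 = 0.175131

0.175131


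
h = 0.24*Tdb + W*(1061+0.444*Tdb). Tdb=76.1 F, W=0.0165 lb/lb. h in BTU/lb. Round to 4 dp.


h = 0.24*76.1 + 0.0165*(1061+0.444*76.1) = 36.3280 BTU/lb

36.3280 BTU/lb


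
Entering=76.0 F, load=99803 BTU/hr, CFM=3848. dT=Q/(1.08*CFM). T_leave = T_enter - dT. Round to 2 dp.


dT = 99803/(1.08*3848) = 24.0151
T_leave = 76.0 - 24.0151 = 51.98 F

51.98 F


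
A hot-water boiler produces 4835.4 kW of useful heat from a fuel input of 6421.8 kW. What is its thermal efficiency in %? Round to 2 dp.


eta = (4835.4/6421.8)*100 = 75.30 %

75.30 %


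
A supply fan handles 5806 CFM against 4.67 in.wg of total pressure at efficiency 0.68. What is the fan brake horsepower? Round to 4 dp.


BHP = 5806 * 4.67 / (6356 * 0.68) = 6.2734 hp

6.2734 hp


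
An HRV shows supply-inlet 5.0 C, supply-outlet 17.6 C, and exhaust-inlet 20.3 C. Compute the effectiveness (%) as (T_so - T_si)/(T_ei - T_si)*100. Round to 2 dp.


eff = (17.6-5.0)/(20.3-5.0)*100 = 82.35 %

82.35 %


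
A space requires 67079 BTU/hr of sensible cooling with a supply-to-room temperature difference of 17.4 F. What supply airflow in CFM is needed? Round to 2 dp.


CFM = 67079 / (1.08 * 17.4) = 3569.55

3569.55 CFM


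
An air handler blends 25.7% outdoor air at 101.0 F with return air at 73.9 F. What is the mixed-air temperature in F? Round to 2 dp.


T_mix = 73.9 + (25.7/100)*(101.0-73.9) = 80.86 F

80.86 F


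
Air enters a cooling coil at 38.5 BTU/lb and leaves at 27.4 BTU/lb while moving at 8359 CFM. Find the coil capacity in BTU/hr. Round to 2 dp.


Q = 4.5 * 8359 * (38.5 - 27.4) = 417532.05 BTU/hr

417532.05 BTU/hr


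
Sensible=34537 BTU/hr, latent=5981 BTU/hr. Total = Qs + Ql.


Qt = 34537 + 5981 = 40518 BTU/hr

40518 BTU/hr


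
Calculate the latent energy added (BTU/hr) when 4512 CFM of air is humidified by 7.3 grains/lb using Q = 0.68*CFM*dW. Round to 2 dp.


Q = 0.68 * 4512 * 7.3 = 22397.57 BTU/hr

22397.57 BTU/hr


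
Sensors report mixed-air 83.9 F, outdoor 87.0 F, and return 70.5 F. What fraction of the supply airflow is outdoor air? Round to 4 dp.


frac = (83.9 - 70.5) / (87.0 - 70.5) = 0.8121

0.8121


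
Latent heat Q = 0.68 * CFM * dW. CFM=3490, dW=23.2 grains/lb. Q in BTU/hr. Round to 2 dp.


Q = 0.68 * 3490 * 23.2 = 55058.24 BTU/hr

55058.24 BTU/hr


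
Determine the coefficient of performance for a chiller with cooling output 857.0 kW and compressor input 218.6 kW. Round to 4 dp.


COP = 857.0 / 218.6 = 3.9204

3.9204


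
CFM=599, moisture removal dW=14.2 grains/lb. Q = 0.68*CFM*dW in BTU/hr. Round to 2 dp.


Q = 0.68 * 599 * 14.2 = 5783.94 BTU/hr

5783.94 BTU/hr


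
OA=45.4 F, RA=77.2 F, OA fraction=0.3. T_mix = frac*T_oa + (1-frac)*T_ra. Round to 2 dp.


T_mix = 0.3*45.4 + 0.7*77.2 = 67.66 F

67.66 F


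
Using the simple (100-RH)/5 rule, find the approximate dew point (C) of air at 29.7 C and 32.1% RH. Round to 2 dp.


Td = 29.7 - (100-32.1)/5 = 16.12 C

16.12 C


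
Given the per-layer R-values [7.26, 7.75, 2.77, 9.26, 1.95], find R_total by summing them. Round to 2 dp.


R_total = 7.26 + 7.75 + 2.77 + 9.26 + 1.95 = 28.99

28.99


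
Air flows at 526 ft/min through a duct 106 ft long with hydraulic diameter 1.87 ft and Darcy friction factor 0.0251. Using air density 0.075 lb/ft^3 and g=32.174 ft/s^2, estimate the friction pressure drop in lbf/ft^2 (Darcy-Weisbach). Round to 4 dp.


v_fps = 526/60 = 8.7667 ft/s
dp = 0.0251*(106/1.87)*0.075*8.7667^2/(2*32.174) = 0.1274 lbf/ft^2

0.1274 lbf/ft^2


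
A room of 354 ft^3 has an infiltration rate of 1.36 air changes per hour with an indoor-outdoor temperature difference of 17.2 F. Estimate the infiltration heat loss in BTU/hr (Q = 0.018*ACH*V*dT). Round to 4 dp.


Q = 0.018 * 1.36 * 354 * 17.2 = 149.0538 BTU/hr

149.0538 BTU/hr


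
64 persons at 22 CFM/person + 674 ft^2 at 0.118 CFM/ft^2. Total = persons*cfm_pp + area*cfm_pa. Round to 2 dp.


Total = 64*22 + 674*0.118 = 1487.53 CFM

1487.53 CFM


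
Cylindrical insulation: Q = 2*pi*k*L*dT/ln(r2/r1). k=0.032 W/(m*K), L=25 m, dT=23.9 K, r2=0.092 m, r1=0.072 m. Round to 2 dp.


Q = 2*pi*0.032*25*23.9/ln(0.092/0.072) = 490.10 W

490.10 W


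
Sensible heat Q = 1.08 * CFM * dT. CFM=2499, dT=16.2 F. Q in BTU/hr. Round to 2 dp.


Q = 1.08 * 2499 * 16.2 = 43722.50 BTU/hr

43722.50 BTU/hr


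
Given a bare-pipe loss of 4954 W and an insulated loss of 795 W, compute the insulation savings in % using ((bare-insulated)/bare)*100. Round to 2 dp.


Savings = ((4954-795)/4954)*100 = 83.95 %

83.95 %


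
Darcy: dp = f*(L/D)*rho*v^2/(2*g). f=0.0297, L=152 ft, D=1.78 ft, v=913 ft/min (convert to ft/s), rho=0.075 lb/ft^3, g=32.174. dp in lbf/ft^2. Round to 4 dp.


v_fps = 913/60 = 15.2167 ft/s
dp = 0.0297*(152/1.78)*0.075*15.2167^2/(2*32.174) = 0.6845 lbf/ft^2

0.6845 lbf/ft^2


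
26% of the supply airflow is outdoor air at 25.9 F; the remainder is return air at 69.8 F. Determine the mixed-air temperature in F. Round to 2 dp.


T_mix = 0.26*25.9 + 0.74*69.8 = 58.39 F

58.39 F


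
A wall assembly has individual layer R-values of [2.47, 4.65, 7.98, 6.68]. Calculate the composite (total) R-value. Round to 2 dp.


R_total = 2.47 + 4.65 + 7.98 + 6.68 = 21.78

21.78


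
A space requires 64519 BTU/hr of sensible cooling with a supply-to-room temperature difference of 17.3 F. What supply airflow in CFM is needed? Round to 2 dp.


CFM = 64519 / (1.08 * 17.3) = 3453.17

3453.17 CFM


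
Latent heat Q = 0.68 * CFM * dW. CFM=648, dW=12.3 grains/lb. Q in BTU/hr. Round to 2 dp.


Q = 0.68 * 648 * 12.3 = 5419.87 BTU/hr

5419.87 BTU/hr


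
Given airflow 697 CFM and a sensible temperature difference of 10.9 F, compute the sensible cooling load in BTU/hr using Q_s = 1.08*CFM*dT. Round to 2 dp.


Q = 1.08 * 697 * 10.9 = 8205.08 BTU/hr

8205.08 BTU/hr


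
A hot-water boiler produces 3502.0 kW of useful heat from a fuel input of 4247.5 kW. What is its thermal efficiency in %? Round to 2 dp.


eta = (3502.0/4247.5)*100 = 82.45 %

82.45 %


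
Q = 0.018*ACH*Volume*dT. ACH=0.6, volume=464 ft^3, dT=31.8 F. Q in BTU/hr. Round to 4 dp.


Q = 0.018 * 0.6 * 464 * 31.8 = 159.3562 BTU/hr

159.3562 BTU/hr


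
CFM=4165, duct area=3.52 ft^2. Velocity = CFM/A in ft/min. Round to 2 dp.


V = 4165 / 3.52 = 1183.24 ft/min

1183.24 ft/min


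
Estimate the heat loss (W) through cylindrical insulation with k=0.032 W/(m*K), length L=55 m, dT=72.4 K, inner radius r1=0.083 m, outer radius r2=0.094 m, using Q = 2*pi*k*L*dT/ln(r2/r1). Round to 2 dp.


Q = 2*pi*0.032*55*72.4/ln(0.094/0.083) = 6433.12 W

6433.12 W


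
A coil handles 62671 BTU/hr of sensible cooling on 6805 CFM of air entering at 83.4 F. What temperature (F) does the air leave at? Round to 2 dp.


dT = 62671/(1.08*6805) = 8.5274
T_leave = 83.4 - 8.5274 = 74.87 F

74.87 F


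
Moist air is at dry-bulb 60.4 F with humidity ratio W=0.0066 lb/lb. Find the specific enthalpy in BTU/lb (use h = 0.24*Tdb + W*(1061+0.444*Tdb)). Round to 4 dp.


h = 0.24*60.4 + 0.0066*(1061+0.444*60.4) = 21.6756 BTU/lb

21.6756 BTU/lb


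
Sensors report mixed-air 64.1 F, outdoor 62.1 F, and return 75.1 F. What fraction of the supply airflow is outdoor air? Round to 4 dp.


frac = (64.1 - 75.1) / (62.1 - 75.1) = 0.8462

0.8462


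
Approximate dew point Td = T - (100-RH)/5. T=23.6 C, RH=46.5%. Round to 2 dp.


Td = 23.6 - (100-46.5)/5 = 12.90 C

12.90 C


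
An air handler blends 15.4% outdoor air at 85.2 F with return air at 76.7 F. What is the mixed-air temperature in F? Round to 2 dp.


T_mix = 76.7 + (15.4/100)*(85.2-76.7) = 78.01 F

78.01 F


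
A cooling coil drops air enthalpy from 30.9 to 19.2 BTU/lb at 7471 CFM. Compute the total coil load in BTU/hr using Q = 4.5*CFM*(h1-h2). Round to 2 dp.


Q = 4.5 * 7471 * (30.9 - 19.2) = 393348.15 BTU/hr

393348.15 BTU/hr


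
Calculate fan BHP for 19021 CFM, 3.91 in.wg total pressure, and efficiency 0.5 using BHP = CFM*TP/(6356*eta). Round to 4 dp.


BHP = 19021 * 3.91 / (6356 * 0.5) = 23.4022 hp

23.4022 hp


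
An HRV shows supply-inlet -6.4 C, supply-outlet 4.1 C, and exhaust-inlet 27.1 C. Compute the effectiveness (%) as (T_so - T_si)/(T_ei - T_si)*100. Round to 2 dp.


eff = (4.1-(-6.4))/(27.1-(-6.4))*100 = 31.34 %

31.34 %


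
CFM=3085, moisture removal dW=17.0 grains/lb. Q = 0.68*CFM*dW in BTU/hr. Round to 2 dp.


Q = 0.68 * 3085 * 17.0 = 35662.60 BTU/hr

35662.60 BTU/hr


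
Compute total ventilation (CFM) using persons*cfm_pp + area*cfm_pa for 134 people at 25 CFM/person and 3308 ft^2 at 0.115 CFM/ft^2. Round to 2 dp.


Total = 134*25 + 3308*0.115 = 3730.42 CFM

3730.42 CFM


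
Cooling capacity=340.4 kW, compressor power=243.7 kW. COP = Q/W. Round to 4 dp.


COP = 340.4 / 243.7 = 1.3968

1.3968


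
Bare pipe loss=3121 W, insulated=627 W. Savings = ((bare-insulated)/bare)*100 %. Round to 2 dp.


Savings = ((3121-627)/3121)*100 = 79.91 %

79.91 %


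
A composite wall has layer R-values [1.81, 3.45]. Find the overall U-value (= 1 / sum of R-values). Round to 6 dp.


R_total = 1.81 + 3.45 = 5.26
U = 1/5.26 = 0.190114

0.190114


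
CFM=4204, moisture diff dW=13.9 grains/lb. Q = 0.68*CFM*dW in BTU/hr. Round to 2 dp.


Q = 0.68 * 4204 * 13.9 = 39736.21 BTU/hr

39736.21 BTU/hr


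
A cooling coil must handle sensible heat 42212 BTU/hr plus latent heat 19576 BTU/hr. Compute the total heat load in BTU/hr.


Qt = 42212 + 19576 = 61788 BTU/hr

61788 BTU/hr


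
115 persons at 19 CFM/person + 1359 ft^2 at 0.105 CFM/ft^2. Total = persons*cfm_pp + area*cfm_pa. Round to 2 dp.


Total = 115*19 + 1359*0.105 = 2327.70 CFM

2327.70 CFM


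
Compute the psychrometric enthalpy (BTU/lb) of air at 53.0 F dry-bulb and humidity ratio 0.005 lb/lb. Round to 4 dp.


h = 0.24*53.0 + 0.005*(1061+0.444*53.0) = 18.1427 BTU/lb

18.1427 BTU/lb


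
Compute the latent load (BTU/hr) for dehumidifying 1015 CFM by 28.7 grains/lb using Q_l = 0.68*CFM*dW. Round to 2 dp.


Q = 0.68 * 1015 * 28.7 = 19808.74 BTU/hr

19808.74 BTU/hr


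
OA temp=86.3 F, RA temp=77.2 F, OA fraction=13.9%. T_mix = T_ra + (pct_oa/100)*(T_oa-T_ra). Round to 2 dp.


T_mix = 77.2 + (13.9/100)*(86.3-77.2) = 78.46 F

78.46 F


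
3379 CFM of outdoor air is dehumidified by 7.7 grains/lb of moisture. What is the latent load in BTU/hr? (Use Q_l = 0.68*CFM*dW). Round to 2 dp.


Q = 0.68 * 3379 * 7.7 = 17692.44 BTU/hr

17692.44 BTU/hr


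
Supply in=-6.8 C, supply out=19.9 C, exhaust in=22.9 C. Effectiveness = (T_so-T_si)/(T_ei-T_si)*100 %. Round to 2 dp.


eff = (19.9-(-6.8))/(22.9-(-6.8))*100 = 89.90 %

89.90 %


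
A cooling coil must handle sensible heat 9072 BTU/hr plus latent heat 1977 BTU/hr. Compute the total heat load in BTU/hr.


Qt = 9072 + 1977 = 11049 BTU/hr

11049 BTU/hr


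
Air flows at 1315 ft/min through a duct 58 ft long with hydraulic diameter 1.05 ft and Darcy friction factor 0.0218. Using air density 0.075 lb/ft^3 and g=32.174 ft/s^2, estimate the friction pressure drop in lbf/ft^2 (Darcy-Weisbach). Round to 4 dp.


v_fps = 1315/60 = 21.9167 ft/s
dp = 0.0218*(58/1.05)*0.075*21.9167^2/(2*32.174) = 0.6742 lbf/ft^2

0.6742 lbf/ft^2


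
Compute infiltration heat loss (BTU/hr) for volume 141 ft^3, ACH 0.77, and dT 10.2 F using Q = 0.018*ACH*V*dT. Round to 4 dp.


Q = 0.018 * 0.77 * 141 * 10.2 = 19.9335 BTU/hr

19.9335 BTU/hr


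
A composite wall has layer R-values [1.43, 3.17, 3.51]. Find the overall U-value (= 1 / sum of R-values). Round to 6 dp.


R_total = 1.43 + 3.17 + 3.51 = 8.11
U = 1/8.11 = 0.123305

0.123305


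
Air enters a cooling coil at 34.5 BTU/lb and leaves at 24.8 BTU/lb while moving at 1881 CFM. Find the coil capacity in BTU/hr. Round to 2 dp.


Q = 4.5 * 1881 * (34.5 - 24.8) = 82105.65 BTU/hr

82105.65 BTU/hr


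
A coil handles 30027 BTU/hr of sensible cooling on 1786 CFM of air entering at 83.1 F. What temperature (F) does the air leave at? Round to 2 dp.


dT = 30027/(1.08*1786) = 15.5671
T_leave = 83.1 - 15.5671 = 67.53 F

67.53 F


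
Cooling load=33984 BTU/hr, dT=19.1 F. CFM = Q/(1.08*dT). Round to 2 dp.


CFM = 33984 / (1.08 * 19.1) = 1647.47

1647.47 CFM


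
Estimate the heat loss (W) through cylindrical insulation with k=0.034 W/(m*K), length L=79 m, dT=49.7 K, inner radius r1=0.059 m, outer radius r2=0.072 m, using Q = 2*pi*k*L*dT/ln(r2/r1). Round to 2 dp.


Q = 2*pi*0.034*79*49.7/ln(0.072/0.059) = 4212.19 W

4212.19 W


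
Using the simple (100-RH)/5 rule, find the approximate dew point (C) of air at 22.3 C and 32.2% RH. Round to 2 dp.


Td = 22.3 - (100-32.2)/5 = 8.74 C

8.74 C


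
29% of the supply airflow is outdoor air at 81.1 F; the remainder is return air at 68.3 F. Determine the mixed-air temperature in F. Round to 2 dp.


T_mix = 0.29*81.1 + 0.71*68.3 = 72.01 F

72.01 F


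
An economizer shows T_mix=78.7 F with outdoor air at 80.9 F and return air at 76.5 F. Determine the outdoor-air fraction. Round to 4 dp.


frac = (78.7 - 76.5) / (80.9 - 76.5) = 0.5000

0.5000


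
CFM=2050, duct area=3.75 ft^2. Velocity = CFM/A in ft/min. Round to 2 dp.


V = 2050 / 3.75 = 546.67 ft/min

546.67 ft/min


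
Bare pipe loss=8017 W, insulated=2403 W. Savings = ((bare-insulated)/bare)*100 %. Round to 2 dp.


Savings = ((8017-2403)/8017)*100 = 70.03 %

70.03 %


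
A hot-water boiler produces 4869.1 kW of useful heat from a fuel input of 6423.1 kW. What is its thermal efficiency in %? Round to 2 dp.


eta = (4869.1/6423.1)*100 = 75.81 %

75.81 %


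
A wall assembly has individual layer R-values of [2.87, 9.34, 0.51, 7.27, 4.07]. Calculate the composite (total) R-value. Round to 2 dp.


R_total = 2.87 + 9.34 + 0.51 + 7.27 + 4.07 = 24.06

24.06


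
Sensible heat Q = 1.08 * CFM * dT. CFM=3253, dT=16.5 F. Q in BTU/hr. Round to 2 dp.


Q = 1.08 * 3253 * 16.5 = 57968.46 BTU/hr

57968.46 BTU/hr


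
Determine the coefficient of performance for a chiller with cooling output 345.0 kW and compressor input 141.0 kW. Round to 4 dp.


COP = 345.0 / 141.0 = 2.4468

2.4468


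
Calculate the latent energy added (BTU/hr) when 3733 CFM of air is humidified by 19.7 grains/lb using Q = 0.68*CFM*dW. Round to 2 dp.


Q = 0.68 * 3733 * 19.7 = 50007.27 BTU/hr

50007.27 BTU/hr


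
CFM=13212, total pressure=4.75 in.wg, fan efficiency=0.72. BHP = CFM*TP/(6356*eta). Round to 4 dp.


BHP = 13212 * 4.75 / (6356 * 0.72) = 13.7134 hp

13.7134 hp


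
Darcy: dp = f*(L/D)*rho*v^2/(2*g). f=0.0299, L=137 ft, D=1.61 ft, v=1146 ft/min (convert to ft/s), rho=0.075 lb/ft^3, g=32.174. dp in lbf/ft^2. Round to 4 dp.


v_fps = 1146/60 = 19.1 ft/s
dp = 0.0299*(137/1.61)*0.075*19.1^2/(2*32.174) = 1.0818 lbf/ft^2

1.0818 lbf/ft^2


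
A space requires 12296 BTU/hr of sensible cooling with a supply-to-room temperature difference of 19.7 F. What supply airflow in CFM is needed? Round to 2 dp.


CFM = 12296 / (1.08 * 19.7) = 577.93

577.93 CFM


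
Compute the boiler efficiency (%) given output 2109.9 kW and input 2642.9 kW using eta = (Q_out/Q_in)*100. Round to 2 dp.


eta = (2109.9/2642.9)*100 = 79.83 %

79.83 %


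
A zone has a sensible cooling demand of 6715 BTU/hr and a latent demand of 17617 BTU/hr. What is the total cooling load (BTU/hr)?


Qt = 6715 + 17617 = 24332 BTU/hr

24332 BTU/hr


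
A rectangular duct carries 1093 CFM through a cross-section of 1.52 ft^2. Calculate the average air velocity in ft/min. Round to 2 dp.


V = 1093 / 1.52 = 719.08 ft/min

719.08 ft/min


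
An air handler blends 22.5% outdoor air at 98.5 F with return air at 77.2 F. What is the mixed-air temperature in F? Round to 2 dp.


T_mix = 77.2 + (22.5/100)*(98.5-77.2) = 81.99 F

81.99 F


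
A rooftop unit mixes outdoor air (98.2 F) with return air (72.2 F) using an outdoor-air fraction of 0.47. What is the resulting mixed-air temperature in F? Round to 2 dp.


T_mix = 0.47*98.2 + 0.53*72.2 = 84.42 F

84.42 F


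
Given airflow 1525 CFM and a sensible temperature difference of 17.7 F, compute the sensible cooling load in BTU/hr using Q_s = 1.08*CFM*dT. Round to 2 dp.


Q = 1.08 * 1525 * 17.7 = 29151.90 BTU/hr

29151.90 BTU/hr


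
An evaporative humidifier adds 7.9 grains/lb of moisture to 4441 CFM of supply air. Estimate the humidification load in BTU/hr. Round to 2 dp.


Q = 0.68 * 4441 * 7.9 = 23857.05 BTU/hr

23857.05 BTU/hr


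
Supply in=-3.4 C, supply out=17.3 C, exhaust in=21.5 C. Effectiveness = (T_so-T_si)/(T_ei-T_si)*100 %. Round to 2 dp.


eff = (17.3-(-3.4))/(21.5-(-3.4))*100 = 83.13 %

83.13 %


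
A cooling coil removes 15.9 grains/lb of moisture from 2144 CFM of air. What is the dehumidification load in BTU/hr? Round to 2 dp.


Q = 0.68 * 2144 * 15.9 = 23180.93 BTU/hr

23180.93 BTU/hr


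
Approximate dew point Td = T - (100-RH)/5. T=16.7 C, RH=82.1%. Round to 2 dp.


Td = 16.7 - (100-82.1)/5 = 13.12 C

13.12 C


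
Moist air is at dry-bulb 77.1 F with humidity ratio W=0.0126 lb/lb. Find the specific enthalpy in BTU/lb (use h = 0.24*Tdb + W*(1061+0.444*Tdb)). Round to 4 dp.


h = 0.24*77.1 + 0.0126*(1061+0.444*77.1) = 32.3039 BTU/lb

32.3039 BTU/lb


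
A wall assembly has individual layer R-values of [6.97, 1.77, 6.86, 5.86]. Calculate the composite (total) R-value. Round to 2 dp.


R_total = 6.97 + 1.77 + 6.86 + 5.86 = 21.46

21.46


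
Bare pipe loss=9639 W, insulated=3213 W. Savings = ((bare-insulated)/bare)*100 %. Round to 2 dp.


Savings = ((9639-3213)/9639)*100 = 66.67 %

66.67 %


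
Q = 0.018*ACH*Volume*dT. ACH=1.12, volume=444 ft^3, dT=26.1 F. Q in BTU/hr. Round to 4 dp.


Q = 0.018 * 1.12 * 444 * 26.1 = 233.6221 BTU/hr

233.6221 BTU/hr


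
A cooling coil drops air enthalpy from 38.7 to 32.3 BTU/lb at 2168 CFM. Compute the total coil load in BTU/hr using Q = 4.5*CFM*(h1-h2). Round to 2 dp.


Q = 4.5 * 2168 * (38.7 - 32.3) = 62438.40 BTU/hr

62438.40 BTU/hr
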